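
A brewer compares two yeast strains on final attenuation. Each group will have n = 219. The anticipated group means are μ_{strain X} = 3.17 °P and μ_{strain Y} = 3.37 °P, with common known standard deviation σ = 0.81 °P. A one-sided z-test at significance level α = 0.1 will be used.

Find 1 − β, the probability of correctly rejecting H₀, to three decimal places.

Standardized effect: d = |μ_{strain X} − μ_{strain Y}| / σ = |3.17 − 3.37| / 0.81 = 0.2469
Noncentrality parameter: δ = d·√(n/2) = 0.2469 × √(219/2) = 2.5838
One-sided α = 0.1 → critical value z_{0.1} = 1.282.
Power = Φ(δ − 1.282) = Φ(1.302) = 0.9036.

Power ≈ 0.904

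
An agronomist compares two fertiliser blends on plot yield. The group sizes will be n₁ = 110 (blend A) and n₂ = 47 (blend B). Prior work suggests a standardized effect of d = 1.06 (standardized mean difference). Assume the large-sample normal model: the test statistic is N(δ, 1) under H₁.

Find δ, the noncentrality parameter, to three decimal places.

δ ≈ 6.083

δ = d / √(1/n₁ + 1/n₂) = 1.06 / √(1/110 + 1/47) = 6.0828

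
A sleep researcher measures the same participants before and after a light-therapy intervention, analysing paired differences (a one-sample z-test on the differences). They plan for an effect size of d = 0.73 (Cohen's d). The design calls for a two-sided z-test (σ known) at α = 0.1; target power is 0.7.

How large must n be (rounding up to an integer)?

n = 9

Set Φ(δ − 1.645) = 0.7; then δ − 1.645 = Φ⁻¹(0.7) = 0.524, giving δ = 2.169.
(Ignoring the negligible lower-tail rejection probability gives the usual closed-form inversion.)
δ = d·√n ⇒ n = (δ/d)² = (2.169 / 0.73)² = 8.83.
Rounding up, n = 9.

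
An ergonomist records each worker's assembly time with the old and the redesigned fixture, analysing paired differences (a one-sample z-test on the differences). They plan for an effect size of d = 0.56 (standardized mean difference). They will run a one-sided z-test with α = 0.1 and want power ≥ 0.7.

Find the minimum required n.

n = 11

Set Φ(δ − 1.282) = 0.7; then δ − 1.282 = Φ⁻¹(0.7) = 0.524, giving δ = 1.806.
δ = d·√n ⇒ n = (δ/d)² = (1.806 / 0.56)² = 10.40.
Round up to the next whole unit.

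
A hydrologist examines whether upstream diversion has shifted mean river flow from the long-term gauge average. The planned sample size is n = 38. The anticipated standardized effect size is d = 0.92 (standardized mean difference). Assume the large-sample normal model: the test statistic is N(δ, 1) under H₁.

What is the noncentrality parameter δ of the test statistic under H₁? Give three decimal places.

The noncentrality parameter scales effect size by the design's sample-size factor: δ = d·√n = 0.92 × √38 = 5.6713

δ ≈ 5.671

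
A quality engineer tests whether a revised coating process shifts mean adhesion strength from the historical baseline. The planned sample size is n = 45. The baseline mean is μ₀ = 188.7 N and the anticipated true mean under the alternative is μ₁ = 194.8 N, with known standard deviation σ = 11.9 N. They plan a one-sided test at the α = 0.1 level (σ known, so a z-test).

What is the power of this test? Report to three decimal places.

Standardized effect: d = |μ₁ − μ₀| / σ = |194.8 − 188.7| / 11.9 = 0.5126
Noncentrality parameter: δ = d·√n = 0.5126 × √45 = 3.4387
One-sided α = 0.1 → critical value z_{0.1} = 1.282.
Power = P(Z > 1.282 − δ) = Φ(2.157) = 0.9845.

Power ≈ 0.985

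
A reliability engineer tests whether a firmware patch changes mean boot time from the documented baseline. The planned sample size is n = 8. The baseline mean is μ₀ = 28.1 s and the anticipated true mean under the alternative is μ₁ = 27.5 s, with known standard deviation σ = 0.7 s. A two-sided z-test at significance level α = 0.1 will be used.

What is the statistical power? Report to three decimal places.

Standardized effect: d = |μ₁ − μ₀| / σ = |27.5 − 28.1| / 0.7 = 0.8571
Noncentrality parameter: λ = d·√n = 0.8571 × √8 = 2.4244
Critical value for a two-sided test at α = 0.1: z_{α/2} = 1.645.
Power = Φ(λ − 1.645) + Φ(−λ − 1.645) = Φ(0.780) + Φ(-4.069) = 0.7822 + 0.0000 = 0.7822.

Power ≈ 0.782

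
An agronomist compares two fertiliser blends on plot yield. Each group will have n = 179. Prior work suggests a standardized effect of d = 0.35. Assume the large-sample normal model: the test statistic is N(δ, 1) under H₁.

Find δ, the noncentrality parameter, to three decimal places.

δ ≈ 3.311

The noncentrality parameter scales effect size by the design's sample-size factor: δ = d·√(n/2) = 0.35 × √(179/2) = 3.3112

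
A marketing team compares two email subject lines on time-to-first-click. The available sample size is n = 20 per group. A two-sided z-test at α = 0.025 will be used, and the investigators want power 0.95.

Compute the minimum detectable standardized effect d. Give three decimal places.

Need Φ(δ − 2.241) = 0.95, so δ = 2.241 + 1.645 = 3.886.
(The second rejection-region term Φ(−δ − z_{α/2}) is negligible and dropped.)
δ = d·√(n/2) ⇒ d = δ/√(n/2) = 3.886/√(20/2) = 1.2289.

d ≈ 1.229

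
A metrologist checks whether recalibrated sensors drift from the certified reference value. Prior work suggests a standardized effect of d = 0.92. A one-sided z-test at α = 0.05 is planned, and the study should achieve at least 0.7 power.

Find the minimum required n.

For power 0.7 need Φ(δ − z_{0.05}) = 0.7, so δ = z_{0.05} + z_{0.30} = 1.645 + 0.524 = 2.169.
δ = d·√n ⇒ n = (δ/d)² = (2.169 / 0.92)² = 5.56.
Round up to the next whole unit.

n = 6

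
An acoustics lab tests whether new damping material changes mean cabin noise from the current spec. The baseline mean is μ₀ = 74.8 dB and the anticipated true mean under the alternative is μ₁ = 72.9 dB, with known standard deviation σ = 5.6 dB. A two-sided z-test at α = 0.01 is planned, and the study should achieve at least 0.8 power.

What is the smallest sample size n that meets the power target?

n = 102

Standardized effect: d = |μ₁ − μ₀| / σ = |72.9 − 74.8| / 5.6 = 0.3393
For power 0.8 need Φ(δ − z_{0.005}) = 0.8, so δ = z_{0.005} + z_{0.20} = 2.576 + 0.842 = 3.417.
(For δ > 0 the lower-tail rejection region contributes negligibly to power, so the one-term inversion is standard.)
δ = d·√n ⇒ n = (δ/d)² = (3.417 / 0.3393)² = 101.45.
Round up to the next whole unit.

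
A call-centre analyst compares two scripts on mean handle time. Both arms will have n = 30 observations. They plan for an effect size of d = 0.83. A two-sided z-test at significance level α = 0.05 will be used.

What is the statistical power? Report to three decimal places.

Power ≈ 0.895

Noncentrality parameter: δ = d·√(n/2) = 0.83 × √(30/2) = 3.2146
Critical value for a two-sided test at α = 0.05: z_{α/2} = 1.960.
Power = Φ(δ − 1.960) + Φ(−δ − 1.960) = Φ(1.255) + Φ(-5.175) = 0.8952 + 0.0000 = 0.8952.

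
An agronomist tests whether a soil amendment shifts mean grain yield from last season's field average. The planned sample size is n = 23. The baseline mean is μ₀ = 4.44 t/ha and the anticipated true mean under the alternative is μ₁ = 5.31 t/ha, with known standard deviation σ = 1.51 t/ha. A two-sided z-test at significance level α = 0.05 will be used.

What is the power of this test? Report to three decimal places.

Power ≈ 0.789

Standardized effect: d = |μ₁ − μ₀| / σ = |5.31 − 4.44| / 1.51 = 0.5762
Noncentrality parameter: λ = d·√n = 0.5762 × √23 = 2.7632
Two-sided α = 0.05 → critical value z_{0.025} = 1.960.
Power = Φ(λ − 1.960) + Φ(−λ − 1.960) = Φ(0.803) + Φ(-4.723) = 0.7891 + 0.0000 = 0.7891.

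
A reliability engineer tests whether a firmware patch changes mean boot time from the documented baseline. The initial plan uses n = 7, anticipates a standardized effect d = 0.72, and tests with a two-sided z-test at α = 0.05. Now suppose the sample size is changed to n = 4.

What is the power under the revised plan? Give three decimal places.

Power ≈ 0.302

With n = 4: δ = d·√n = 0.72 × √4 = 1.4400. Critical value z_{0.025} = 1.960.
Revised power = Φ(δ − 1.960) + Φ(−δ − 1.960) = Φ(-0.520) + Φ(-3.400) = 0.3015 + 0.0003 = 0.3019.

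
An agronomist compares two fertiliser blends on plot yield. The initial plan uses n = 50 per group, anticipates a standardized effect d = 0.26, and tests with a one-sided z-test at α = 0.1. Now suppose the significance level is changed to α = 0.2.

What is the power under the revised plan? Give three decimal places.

Power ≈ 0.677

δ = d·√(n/2) = 0.26 × √(50/2) = 1.3000 (unchanged). New critical value: z_{0.2} = 0.842.
Revised power = Φ(δ − 0.842) = Φ(0.458) = 0.6767.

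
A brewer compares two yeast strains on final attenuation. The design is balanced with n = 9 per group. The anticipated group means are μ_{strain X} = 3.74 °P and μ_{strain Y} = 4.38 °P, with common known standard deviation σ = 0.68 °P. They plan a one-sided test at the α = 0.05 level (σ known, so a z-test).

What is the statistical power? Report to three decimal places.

Power ≈ 0.637

Standardized effect: d = |μ_{strain X} − μ_{strain Y}| / σ = |3.74 − 4.38| / 0.68 = 0.9412
Noncentrality parameter: δ = d·√(n/2) = 0.9412 × √(9/2) = 1.9965
One-sided α = 0.05 → critical value z_{0.05} = 1.645.
Power = Φ(δ − 1.645) = Φ(0.352) = 0.6375.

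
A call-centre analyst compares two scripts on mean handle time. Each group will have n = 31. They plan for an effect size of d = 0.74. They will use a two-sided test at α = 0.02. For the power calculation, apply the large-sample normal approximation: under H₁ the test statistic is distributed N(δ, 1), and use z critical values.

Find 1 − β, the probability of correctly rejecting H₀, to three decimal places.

Noncentrality parameter: δ = d·√(n/2) = 0.74 × √(31/2) = 2.9134
Critical value for a two-sided test at α = 0.02: z_{α/2} = 2.326.
Power = Φ(δ − 2.326) + Φ(−δ − 2.326) = Φ(0.587) + Φ(-5.240) = 0.7214 + 0.0000 = 0.7214.

Power ≈ 0.721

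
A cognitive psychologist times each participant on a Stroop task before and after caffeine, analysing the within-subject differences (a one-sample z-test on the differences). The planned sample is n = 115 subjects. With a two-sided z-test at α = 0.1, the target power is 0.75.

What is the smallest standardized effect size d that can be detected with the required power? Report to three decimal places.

d ≈ 0.216

Need Φ(δ − 1.645) = 0.75, so δ = 1.645 + 0.674 = 2.319.
(The second rejection-region term Φ(−δ − z_{α/2}) is negligible and dropped.)
δ = d·√n ⇒ d = δ/√n = 2.319/√115 = 0.2163.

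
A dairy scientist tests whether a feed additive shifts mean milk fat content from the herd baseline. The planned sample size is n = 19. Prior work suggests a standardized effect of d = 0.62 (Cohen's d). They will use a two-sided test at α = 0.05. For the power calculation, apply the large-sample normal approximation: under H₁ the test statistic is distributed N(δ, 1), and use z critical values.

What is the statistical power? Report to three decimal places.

Noncentrality parameter: δ = d·√n = 0.62 × √19 = 2.7025
Two-sided α = 0.05 → critical value z_{0.025} = 1.960.
Power = Φ(δ − 1.960) + Φ(−δ − 1.960) = Φ(0.743) + Φ(-4.662) = 0.7711 + 0.0000 = 0.7711.

Power ≈ 0.771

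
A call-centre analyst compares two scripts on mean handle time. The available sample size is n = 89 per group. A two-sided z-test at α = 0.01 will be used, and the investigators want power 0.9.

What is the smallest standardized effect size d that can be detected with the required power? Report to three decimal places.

d ≈ 0.578

Required noncentrality: δ = z_{0.005} + z_{0.10} = 2.576 + 1.282 = 3.857.
(The second rejection-region term Φ(−δ − z_{α/2}) is negligible and dropped.)
δ = d·√(n/2) ⇒ d = δ/√(n/2) = 3.857/√(89/2) = 0.5782.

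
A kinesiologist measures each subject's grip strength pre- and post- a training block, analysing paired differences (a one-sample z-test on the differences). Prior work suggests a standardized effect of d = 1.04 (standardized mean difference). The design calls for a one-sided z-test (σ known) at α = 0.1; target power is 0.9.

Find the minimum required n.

n = 7

Set Φ(δ − 1.282) = 0.9; then δ − 1.282 = Φ⁻¹(0.9) = 1.282, giving δ = 2.563.
δ = d·√n ⇒ n = (δ/d)² = (2.563 / 1.04)² = 6.07.
Round up to the next whole unit.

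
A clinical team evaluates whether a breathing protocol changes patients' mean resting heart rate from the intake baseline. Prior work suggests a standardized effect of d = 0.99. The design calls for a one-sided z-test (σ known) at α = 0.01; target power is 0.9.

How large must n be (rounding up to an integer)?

For power 0.9 need Φ(δ − z_{0.01}) = 0.9, so δ = z_{0.01} + z_{0.10} = 2.326 + 1.282 = 3.608.
δ = d·√n ⇒ n = (δ/d)² = (3.608 / 0.99)² = 13.28.
Round up to the next whole unit.

n = 14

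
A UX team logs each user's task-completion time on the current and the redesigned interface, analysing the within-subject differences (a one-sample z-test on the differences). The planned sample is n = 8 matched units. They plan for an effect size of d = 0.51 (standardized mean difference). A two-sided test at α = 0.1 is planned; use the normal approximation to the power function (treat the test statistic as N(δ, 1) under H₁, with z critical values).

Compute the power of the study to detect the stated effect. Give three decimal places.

Noncentrality parameter: δ = d·√n = 0.51 × √8 = 1.4425
Two-sided α = 0.1 → critical value z_{0.05} = 1.645.
Power = Φ(δ − 1.645) + Φ(−δ − 1.645) = Φ(-0.202) + Φ(-3.087) = 0.4198 + 0.0010 = 0.4208.

Power ≈ 0.421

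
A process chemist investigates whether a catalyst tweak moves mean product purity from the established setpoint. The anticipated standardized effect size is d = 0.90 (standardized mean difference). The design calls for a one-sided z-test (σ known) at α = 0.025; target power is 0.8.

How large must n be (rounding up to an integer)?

Set Φ(δ − 1.960) = 0.8; then δ − 1.960 = Φ⁻¹(0.8) = 0.842, giving δ = 2.802.
δ = d·√n ⇒ n = (δ/d)² = (2.802 / 0.90)² = 9.69.
Round up to the next whole unit.

n = 10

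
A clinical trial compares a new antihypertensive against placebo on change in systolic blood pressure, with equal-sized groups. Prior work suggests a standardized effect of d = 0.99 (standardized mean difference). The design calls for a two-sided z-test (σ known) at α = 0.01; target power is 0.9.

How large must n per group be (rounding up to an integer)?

n = 31 per group

For power 0.9 need Φ(δ − z_{0.005}) = 0.9, so δ = z_{0.005} + z_{0.10} = 2.576 + 1.282 = 3.857.
(Ignoring the negligible lower-tail rejection probability gives the usual closed-form inversion.)
δ = d·√(n/2) ⇒ n = 2(δ/d)² = 2 × (3.857 / 0.99)² = 30.36.
Rounding up, n = 31 per group.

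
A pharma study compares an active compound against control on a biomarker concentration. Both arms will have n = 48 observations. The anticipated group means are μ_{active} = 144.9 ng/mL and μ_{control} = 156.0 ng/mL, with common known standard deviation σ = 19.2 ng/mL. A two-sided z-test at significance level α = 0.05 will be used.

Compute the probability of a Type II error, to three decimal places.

Standardized effect: d = |μ_{active} − μ_{control}| / σ = |144.9 − 156.0| / 19.2 = 0.5781
Noncentrality parameter: δ = d·√(n/2) = 0.5781 × √(48/2) = 2.8322
Critical value for a two-sided test at α = 0.05: z_{α/2} = 1.960.
Power = Φ(δ − 1.960) + Φ(−δ − 1.960) = Φ(0.872) + Φ(-4.792) = 0.8085 + 0.0000 = 0.8085.
Type II error: β = 1 − power = 1 − 0.8085 = 0.1915.

β ≈ 0.192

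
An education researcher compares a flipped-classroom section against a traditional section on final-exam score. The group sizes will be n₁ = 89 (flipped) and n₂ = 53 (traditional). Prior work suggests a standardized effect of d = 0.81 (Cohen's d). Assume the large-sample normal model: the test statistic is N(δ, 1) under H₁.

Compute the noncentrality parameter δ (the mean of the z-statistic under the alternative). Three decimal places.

δ = d / √(1/n₁ + 1/n₂) = 0.81 / √(1/89 + 1/53) = 4.6685

δ ≈ 4.668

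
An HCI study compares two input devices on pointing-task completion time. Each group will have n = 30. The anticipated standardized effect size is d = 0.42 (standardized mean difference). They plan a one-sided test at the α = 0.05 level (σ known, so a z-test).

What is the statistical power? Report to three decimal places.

Power ≈ 0.493

Noncentrality parameter: δ = d·√(n/2) = 0.42 × √(30/2) = 1.6267
Critical value for a one-sided test at α = 0.05: z_α = 1.645.
Power = Φ(δ − 1.645) = Φ(-0.018) = 0.4927.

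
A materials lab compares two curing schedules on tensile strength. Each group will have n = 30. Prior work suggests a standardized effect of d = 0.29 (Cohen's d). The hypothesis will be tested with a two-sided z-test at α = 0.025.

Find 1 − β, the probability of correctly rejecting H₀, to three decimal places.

Power ≈ 0.132

Noncentrality parameter: δ = d·√(n/2) = 0.29 × √(30/2) = 1.1232
Critical value for a two-sided test at α = 0.025: z_{α/2} = 2.241.
Power = Φ(δ − 2.241) + Φ(−δ − 2.241) = Φ(-1.118) + Φ(-3.365) = 0.1317 + 0.0004 = 0.1321.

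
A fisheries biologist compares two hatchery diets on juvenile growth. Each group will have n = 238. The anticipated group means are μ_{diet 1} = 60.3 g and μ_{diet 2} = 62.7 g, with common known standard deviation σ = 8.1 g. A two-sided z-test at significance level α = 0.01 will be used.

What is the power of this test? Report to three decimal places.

Standardized effect: d = |μ_{diet 1} − μ_{diet 2}| / σ = |60.3 − 62.7| / 8.1 = 0.2963
Noncentrality parameter: δ = d·√(n/2) = 0.2963 × √(238/2) = 3.2322
Two-sided α = 0.01 → critical value z_{0.005} = 2.576.
Power = Φ(δ − 2.576) + Φ(−δ − 2.576) = Φ(0.656) + Φ(-5.808) = 0.7442 + 0.0000 = 0.7442.

Power ≈ 0.744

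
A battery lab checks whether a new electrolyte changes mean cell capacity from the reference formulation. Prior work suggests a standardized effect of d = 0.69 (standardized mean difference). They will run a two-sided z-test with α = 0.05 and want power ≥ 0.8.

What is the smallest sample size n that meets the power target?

n = 17

For power 0.8 need Φ(δ − z_{0.025}) = 0.8, so δ = z_{0.025} + z_{0.20} = 1.960 + 0.842 = 2.802.
(Ignoring the negligible lower-tail rejection probability gives the usual closed-form inversion.)
δ = d·√n ⇒ n = (δ/d)² = (2.802 / 0.69)² = 16.49.
Round up to the next whole unit.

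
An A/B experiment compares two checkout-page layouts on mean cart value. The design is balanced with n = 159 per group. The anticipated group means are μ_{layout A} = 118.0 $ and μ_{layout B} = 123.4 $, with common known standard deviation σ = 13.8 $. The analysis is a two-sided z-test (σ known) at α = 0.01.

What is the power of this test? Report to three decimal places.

Standardized effect: d = |μ_{layout A} − μ_{layout B}| / σ = |118.0 − 123.4| / 13.8 = 0.3913
Noncentrality parameter: δ = d·√(n/2) = 0.3913 × √(159/2) = 3.4890
Two-sided α = 0.01 → critical value z_{0.005} = 2.576.
Power = Φ(δ − 2.576) + Φ(−δ − 2.576) = Φ(0.913) + Φ(-6.065) = 0.8194 + 0.0000 = 0.8194.

Power ≈ 0.819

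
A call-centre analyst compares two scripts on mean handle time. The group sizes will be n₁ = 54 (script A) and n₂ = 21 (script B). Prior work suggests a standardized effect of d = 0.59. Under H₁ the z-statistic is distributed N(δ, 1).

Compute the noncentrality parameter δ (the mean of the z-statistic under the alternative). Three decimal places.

δ = d / √(1/n₁ + 1/n₂) = 0.59 / √(1/54 + 1/21) = 2.2942

δ ≈ 2.294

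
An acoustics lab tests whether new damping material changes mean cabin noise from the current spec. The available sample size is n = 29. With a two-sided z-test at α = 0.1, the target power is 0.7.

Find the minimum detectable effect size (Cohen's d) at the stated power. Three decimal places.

Required noncentrality: δ = z_{0.05} + z_{0.30} = 1.645 + 0.524 = 2.169.
(Lower-tail contribution to power is negligible for δ > 0.)
δ = d·√n ⇒ d = δ/√n = 2.169/√29 = 0.4028.

d ≈ 0.403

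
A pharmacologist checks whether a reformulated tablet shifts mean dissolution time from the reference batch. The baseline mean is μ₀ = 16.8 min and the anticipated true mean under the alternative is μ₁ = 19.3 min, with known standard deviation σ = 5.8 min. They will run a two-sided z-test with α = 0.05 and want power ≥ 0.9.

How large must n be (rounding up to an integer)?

n = 57

Standardized effect: d = |μ₁ − μ₀| / σ = |19.3 − 16.8| / 5.8 = 0.4310
Set Φ(δ − 1.960) = 0.9; then δ − 1.960 = Φ⁻¹(0.9) = 1.282, giving δ = 3.242.
(For δ > 0 the lower-tail rejection region contributes negligibly to power, so the one-term inversion is standard.)
δ = d·√n ⇒ n = (δ/d)² = (3.242 / 0.4310)² = 56.56.
Round up to the next whole unit.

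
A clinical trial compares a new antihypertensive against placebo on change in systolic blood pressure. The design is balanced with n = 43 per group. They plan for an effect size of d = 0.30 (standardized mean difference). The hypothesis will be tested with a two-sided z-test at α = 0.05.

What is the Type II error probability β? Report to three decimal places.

Noncentrality parameter: λ = d·√(n/2) = 0.30 × √(43/2) = 1.3910
Critical value for a two-sided test at α = 0.05: z_{α/2} = 1.960.
Power = Φ(λ − 1.960) + Φ(−λ − 1.960) = Φ(-0.569) + Φ(-3.351) = 0.2847 + 0.0004 = 0.2851.
Type II error: β = 1 − power = 1 − 0.2851 = 0.7149.

β ≈ 0.715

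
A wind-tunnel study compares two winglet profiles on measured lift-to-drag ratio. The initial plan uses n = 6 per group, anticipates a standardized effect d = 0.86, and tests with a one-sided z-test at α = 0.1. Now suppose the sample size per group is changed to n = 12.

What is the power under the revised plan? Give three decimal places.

Power ≈ 0.795

With n = 12 per group: δ = d·√(n/2) = 0.86 × √(12/2) = 2.1066. Critical value z_{0.1} = 1.282.
Revised power = P(Z > 1.282 − δ) = Φ(0.825) = 0.7953.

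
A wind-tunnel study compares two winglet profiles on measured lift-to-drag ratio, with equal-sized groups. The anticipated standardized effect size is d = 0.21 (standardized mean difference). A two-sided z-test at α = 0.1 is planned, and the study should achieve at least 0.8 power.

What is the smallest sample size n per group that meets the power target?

For power 0.8 need Φ(δ − z_{0.05}) = 0.8, so δ = z_{0.05} + z_{0.20} = 1.645 + 0.842 = 2.486.
(Ignoring the negligible lower-tail rejection probability gives the usual closed-form inversion.)
δ = d·√(n/2) ⇒ n = 2(δ/d)² = 2 × (2.486 / 0.21)² = 280.39.
Rounding up, n = 281 per group.

n = 281 per group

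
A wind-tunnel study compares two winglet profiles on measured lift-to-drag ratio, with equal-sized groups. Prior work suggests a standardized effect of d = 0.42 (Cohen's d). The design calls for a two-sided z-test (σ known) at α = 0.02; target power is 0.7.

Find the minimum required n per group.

For power 0.7 need Φ(δ − z_{0.01}) = 0.7, so δ = z_{0.01} + z_{0.30} = 2.326 + 0.524 = 2.851.
(The Φ(−δ − z_{α/2}) term is vanishingly small for δ > 0 and is dropped in the standard sample-size formula.)
δ = d·√(n/2) ⇒ n = 2(δ/d)² = 2 × (2.851 / 0.42)² = 92.14.
Round up to the next whole unit.

n = 93 per group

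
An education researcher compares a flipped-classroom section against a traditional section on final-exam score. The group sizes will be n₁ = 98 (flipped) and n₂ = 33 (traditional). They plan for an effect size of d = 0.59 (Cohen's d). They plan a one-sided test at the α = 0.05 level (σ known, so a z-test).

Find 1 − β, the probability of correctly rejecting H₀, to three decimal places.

Power ≈ 0.901

Noncentrality parameter: δ = d / √(1/n₁ + 1/n₂) = 0.59 / √(1/98 + 1/33) = 2.9315
One-sided α = 0.05 → critical value z_{0.05} = 1.645.
Power = P(Z > 1.645 − δ) = Φ(1.287) = 0.9009.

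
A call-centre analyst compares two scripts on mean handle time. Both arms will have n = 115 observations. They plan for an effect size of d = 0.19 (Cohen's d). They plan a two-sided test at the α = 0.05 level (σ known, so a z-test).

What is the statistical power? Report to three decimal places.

Noncentrality parameter: δ = d·√(n/2) = 0.19 × √(115/2) = 1.4407
Critical value for a two-sided test at α = 0.05: z_{α/2} = 1.960.
Power = Φ(δ − 1.960) + Φ(−δ − 1.960) = Φ(-0.519) + Φ(-3.401) = 0.3018 + 0.0003 = 0.3021.

Power ≈ 0.302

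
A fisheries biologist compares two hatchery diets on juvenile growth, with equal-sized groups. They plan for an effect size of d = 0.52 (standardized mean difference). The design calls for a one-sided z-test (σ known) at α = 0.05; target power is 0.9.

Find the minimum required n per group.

For power 0.9 need Φ(δ − z_{0.05}) = 0.9, so δ = z_{0.05} + z_{0.10} = 1.645 + 1.282 = 2.926.
δ = d·√(n/2) ⇒ n = 2(δ/d)² = 2 × (2.926 / 0.52)² = 63.34.
Round up to the next whole unit.

n = 64 per group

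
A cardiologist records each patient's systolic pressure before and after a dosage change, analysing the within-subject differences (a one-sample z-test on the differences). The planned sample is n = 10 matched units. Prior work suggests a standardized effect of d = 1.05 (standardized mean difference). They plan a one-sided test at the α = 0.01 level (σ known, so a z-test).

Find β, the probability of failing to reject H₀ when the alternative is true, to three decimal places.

β ≈ 0.160

Noncentrality parameter: δ = d·√n = 1.05 × √10 = 3.3204
Critical value for a one-sided test at α = 0.01: z_α = 2.326.
Power = Φ(δ − 2.326) = Φ(0.994) = 0.8399.
Type II error: β = 1 − power = 1 − 0.8399 = 0.1601.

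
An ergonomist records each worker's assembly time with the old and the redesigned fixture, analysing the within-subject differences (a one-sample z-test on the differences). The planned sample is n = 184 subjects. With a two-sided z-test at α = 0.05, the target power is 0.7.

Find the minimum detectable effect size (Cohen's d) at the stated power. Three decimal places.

d ≈ 0.183

Required noncentrality: δ = z_{0.025} + z_{0.30} = 1.960 + 0.524 = 2.484.
(The second rejection-region term Φ(−δ − z_{α/2}) is negligible and dropped.)
δ = d·√n ⇒ d = δ/√n = 2.484/√184 = 0.1831.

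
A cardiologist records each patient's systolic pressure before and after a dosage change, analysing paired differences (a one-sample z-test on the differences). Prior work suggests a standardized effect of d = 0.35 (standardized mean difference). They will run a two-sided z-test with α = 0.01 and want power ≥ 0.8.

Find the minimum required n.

n = 96

For power 0.8 need Φ(δ − z_{0.005}) = 0.8, so δ = z_{0.005} + z_{0.20} = 2.576 + 0.842 = 3.417.
(For δ > 0 the lower-tail rejection region contributes negligibly to power, so the one-term inversion is standard.)
δ = d·√n ⇒ n = (δ/d)² = (3.417 / 0.35)² = 95.34.
Rounding up, n = 96.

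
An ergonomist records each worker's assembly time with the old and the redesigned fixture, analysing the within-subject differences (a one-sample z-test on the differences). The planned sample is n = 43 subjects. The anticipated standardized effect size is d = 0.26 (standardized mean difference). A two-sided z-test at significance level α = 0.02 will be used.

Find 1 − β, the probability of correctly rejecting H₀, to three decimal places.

Power ≈ 0.267

Noncentrality parameter: δ = d·√n = 0.26 × √43 = 1.7049
Critical value for a two-sided test at α = 0.02: z_{α/2} = 2.326.
Power = Φ(δ − 2.326) + Φ(−δ − 2.326) = Φ(-0.621) + Φ(-4.031) = 0.2672 + 0.0000 = 0.2672.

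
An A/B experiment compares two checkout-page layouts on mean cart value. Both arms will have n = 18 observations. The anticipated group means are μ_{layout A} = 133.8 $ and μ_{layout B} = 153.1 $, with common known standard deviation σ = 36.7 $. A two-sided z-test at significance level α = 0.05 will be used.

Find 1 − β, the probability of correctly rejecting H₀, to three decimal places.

Power ≈ 0.351

Standardized effect: d = |μ_{layout A} − μ_{layout B}| / σ = |133.8 − 153.1| / 36.7 = 0.5259
Noncentrality parameter: δ = d·√(n/2) = 0.5259 × √(18/2) = 1.5777
Two-sided α = 0.05 → critical value z_{0.025} = 1.960.
Power = Φ(δ − 1.960) + Φ(−δ − 1.960) = Φ(-0.382) + Φ(-3.538) = 0.3511 + 0.0002 = 0.3513.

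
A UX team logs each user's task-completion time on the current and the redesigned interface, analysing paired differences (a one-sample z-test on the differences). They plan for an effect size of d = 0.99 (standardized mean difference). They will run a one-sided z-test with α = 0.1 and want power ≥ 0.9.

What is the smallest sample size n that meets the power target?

n = 7

For power 0.9 need Φ(δ − z_{0.1}) = 0.9, so δ = z_{0.1} + z_{0.10} = 1.282 + 1.282 = 2.563.
δ = d·√n ⇒ n = (δ/d)² = (2.563 / 0.99)² = 6.70.
Round up to the next whole unit.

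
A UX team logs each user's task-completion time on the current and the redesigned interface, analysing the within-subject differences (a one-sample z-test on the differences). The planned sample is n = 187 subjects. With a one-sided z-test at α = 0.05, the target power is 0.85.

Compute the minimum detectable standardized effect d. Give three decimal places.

Required noncentrality: δ = z_{0.05} + z_{0.15} = 1.645 + 1.036 = 2.681.
δ = d·√n ⇒ d = δ/√n = 2.681/√187 = 0.1961.

d ≈ 0.196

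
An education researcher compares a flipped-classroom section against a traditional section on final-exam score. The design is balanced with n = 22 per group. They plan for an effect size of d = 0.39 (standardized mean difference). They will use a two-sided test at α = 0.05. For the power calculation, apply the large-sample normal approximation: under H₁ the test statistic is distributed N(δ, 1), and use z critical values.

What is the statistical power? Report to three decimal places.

Power ≈ 0.253

Noncentrality parameter: δ = d·√(n/2) = 0.39 × √(22/2) = 1.2935
Two-sided α = 0.05 → critical value z_{0.025} = 1.960.
Power = Φ(δ − 1.960) + Φ(−δ − 1.960) = Φ(-0.666) + Φ(-3.253) = 0.2526 + 0.0006 = 0.2531.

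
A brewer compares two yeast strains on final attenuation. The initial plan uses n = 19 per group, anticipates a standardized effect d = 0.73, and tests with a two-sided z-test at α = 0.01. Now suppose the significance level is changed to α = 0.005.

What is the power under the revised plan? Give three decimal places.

Power ≈ 0.289

δ = d·√(n/2) = 0.73 × √(19/2) = 2.2500 (unchanged). New critical value: z_{0.0025} = 2.807.
Revised power = Φ(δ − 2.807) + Φ(−δ − 2.807) = Φ(-0.557) + Φ(-5.057) = 0.2888 + 0.0000 = 0.2888.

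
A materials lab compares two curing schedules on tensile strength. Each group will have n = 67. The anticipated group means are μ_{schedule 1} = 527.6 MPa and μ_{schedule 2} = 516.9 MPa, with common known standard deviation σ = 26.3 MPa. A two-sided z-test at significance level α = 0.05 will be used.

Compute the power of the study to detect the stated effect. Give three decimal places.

Standardized effect: d = |μ_{schedule 1} − μ_{schedule 2}| / σ = |527.6 − 516.9| / 26.3 = 0.4068
Noncentrality parameter: δ = d·√(n/2) = 0.4068 × √(67/2) = 2.3548
Two-sided α = 0.05 → critical value z_{0.025} = 1.960.
Power = Φ(δ − 1.960) + Φ(−δ − 1.960) = Φ(0.395) + Φ(-4.315) = 0.6535 + 0.0000 = 0.6535.

Power ≈ 0.654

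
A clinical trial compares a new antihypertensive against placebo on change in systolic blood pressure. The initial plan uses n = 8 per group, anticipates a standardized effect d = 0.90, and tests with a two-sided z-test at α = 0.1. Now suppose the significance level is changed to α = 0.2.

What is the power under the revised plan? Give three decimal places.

δ = d·√(n/2) = 0.90 × √(8/2) = 1.8000 (unchanged). New critical value: z_{0.1} = 1.282.
Revised power = Φ(δ − 1.282) + Φ(−δ − 1.282) = Φ(0.518) + Φ(-3.082) = 0.6979 + 0.0010 = 0.6990.

Power ≈ 0.699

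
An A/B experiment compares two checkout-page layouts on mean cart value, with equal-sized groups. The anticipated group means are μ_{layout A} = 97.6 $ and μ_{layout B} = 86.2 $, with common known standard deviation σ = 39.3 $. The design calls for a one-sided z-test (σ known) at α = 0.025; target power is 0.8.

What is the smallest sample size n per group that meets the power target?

Standardized effect: d = |μ_{layout A} − μ_{layout B}| / σ = |97.6 − 86.2| / 39.3 = 0.2901
Set Φ(δ − 1.960) = 0.8; then δ − 1.960 = Φ⁻¹(0.8) = 0.842, giving δ = 2.802.
δ = d·√(n/2) ⇒ n = 2(δ/d)² = 2 × (2.802 / 0.2901)² = 186.56.
Rounding up, n = 187 per group.

n = 187 per group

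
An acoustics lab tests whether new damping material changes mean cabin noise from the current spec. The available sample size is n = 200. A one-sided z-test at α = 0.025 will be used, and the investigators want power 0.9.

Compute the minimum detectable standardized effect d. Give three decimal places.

Need Φ(δ − 1.960) = 0.9, so δ = 1.960 + 1.282 = 3.242.
δ = d·√n ⇒ d = δ/√n = 3.242/√200 = 0.2292.

d ≈ 0.229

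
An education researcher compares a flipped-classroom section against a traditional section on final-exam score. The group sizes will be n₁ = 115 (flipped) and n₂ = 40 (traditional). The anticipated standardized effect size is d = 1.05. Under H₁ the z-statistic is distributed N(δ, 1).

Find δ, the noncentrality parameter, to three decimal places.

δ ≈ 5.720

δ = d / √(1/n₁ + 1/n₂) = 1.05 / √(1/115 + 1/40) = 5.7201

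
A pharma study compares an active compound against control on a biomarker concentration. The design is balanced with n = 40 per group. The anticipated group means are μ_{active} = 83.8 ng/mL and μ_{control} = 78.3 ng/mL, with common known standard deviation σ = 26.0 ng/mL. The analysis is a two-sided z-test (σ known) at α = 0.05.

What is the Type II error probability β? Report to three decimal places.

Standardized effect: d = |μ_{active} − μ_{control}| / σ = |83.8 − 78.3| / 26.0 = 0.2115
Noncentrality parameter: δ = d·√(n/2) = 0.2115 × √(40/2) = 0.9460
Critical value for a two-sided test at α = 0.05: z_{α/2} = 1.960.
Power = Φ(δ − 1.960) + Φ(−δ − 1.960) = Φ(-1.014) + Φ(-2.906) = 0.1553 + 0.0018 = 0.1571.
Type II error: β = 1 − power = 1 − 0.1571 = 0.8429.

β ≈ 0.843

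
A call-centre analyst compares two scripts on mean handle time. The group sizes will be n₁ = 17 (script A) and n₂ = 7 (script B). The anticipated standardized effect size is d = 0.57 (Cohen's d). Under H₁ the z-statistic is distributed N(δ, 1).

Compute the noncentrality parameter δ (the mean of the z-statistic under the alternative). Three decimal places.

δ ≈ 1.269

The noncentrality parameter scales effect size by the design's sample-size factor: δ = d / √(1/n₁ + 1/n₂) = 0.57 / √(1/17 + 1/7) = 1.2692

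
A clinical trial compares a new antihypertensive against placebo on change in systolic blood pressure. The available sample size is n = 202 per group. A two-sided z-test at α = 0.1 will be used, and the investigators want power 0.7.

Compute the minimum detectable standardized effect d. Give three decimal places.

d ≈ 0.216

Required noncentrality: δ = z_{0.05} + z_{0.30} = 1.645 + 0.524 = 2.169.
(The second rejection-region term Φ(−δ − z_{α/2}) is negligible and dropped.)
δ = d·√(n/2) ⇒ d = δ/√(n/2) = 2.169/√(202/2) = 0.2158.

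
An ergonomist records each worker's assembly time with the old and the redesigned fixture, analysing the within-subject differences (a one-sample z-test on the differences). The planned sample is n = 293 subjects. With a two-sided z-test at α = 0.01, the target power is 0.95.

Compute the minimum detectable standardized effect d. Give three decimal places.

Required noncentrality: δ = z_{0.005} + z_{0.05} = 2.576 + 1.645 = 4.221.
(Lower-tail contribution to power is negligible for δ > 0.)
δ = d·√n ⇒ d = δ/√n = 4.221/√293 = 0.2466.

d ≈ 0.247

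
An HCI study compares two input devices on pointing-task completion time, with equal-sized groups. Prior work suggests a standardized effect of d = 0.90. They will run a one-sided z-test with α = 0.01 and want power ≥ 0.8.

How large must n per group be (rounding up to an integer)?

n = 25 per group

Set Φ(δ − 2.326) = 0.8; then δ − 2.326 = Φ⁻¹(0.8) = 0.842, giving δ = 3.168.
δ = d·√(n/2) ⇒ n = 2(δ/d)² = 2 × (3.168 / 0.90)² = 24.78.
Rounding up, n = 25 per group.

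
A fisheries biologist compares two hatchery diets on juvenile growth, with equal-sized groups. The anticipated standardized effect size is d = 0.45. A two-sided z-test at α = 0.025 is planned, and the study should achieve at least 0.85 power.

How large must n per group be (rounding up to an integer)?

For power 0.85 need Φ(δ − z_{0.0125}) = 0.85, so δ = z_{0.0125} + z_{0.15} = 2.241 + 1.036 = 3.278.
(For δ > 0 the lower-tail rejection region contributes negligibly to power, so the one-term inversion is standard.)
δ = d·√(n/2) ⇒ n = 2(δ/d)² = 2 × (3.278 / 0.45)² = 106.12.
Round up to the next whole unit.

n = 107 per group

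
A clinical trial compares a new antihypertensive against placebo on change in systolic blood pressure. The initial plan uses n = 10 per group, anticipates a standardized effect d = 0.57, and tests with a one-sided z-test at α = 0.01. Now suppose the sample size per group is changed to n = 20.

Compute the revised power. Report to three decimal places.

With n = 20 per group: δ = d·√(n/2) = 0.57 × √(20/2) = 1.8025. Critical value z_{0.01} = 2.326.
Revised power = P(Z > 2.326 − δ) = Φ(-0.524) = 0.3002.

Power ≈ 0.300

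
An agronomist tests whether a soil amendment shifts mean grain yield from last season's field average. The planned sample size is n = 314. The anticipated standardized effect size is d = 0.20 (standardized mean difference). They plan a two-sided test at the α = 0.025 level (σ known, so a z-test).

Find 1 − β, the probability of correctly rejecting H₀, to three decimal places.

Power ≈ 0.904

Noncentrality parameter: δ = d·√n = 0.20 × √314 = 3.5440
Two-sided α = 0.025 → critical value z_{0.0125} = 2.241.
Power = Φ(δ − 2.241) + Φ(−δ − 2.241) = Φ(1.303) + Φ(-5.785) = 0.9036 + 0.0000 = 0.9036.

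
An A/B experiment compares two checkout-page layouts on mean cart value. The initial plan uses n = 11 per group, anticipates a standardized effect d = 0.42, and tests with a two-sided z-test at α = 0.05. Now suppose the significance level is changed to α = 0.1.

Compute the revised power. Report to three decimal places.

δ = d·√(n/2) = 0.42 × √(11/2) = 0.9850 (unchanged). New critical value: z_{0.05} = 1.645.
Revised power = Φ(δ − 1.645) + Φ(−δ − 1.645) = Φ(-0.660) + Φ(-2.630) = 0.2547 + 0.0043 = 0.2589.

Power ≈ 0.259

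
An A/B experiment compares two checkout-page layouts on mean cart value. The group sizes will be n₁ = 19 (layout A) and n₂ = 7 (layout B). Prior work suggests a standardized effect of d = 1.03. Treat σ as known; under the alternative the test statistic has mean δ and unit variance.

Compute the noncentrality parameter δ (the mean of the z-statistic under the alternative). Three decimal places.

The noncentrality parameter scales effect size by the design's sample-size factor: δ = d / √(1/n₁ + 1/n₂) = 1.03 / √(1/19 + 1/7) = 2.3296

δ ≈ 2.330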